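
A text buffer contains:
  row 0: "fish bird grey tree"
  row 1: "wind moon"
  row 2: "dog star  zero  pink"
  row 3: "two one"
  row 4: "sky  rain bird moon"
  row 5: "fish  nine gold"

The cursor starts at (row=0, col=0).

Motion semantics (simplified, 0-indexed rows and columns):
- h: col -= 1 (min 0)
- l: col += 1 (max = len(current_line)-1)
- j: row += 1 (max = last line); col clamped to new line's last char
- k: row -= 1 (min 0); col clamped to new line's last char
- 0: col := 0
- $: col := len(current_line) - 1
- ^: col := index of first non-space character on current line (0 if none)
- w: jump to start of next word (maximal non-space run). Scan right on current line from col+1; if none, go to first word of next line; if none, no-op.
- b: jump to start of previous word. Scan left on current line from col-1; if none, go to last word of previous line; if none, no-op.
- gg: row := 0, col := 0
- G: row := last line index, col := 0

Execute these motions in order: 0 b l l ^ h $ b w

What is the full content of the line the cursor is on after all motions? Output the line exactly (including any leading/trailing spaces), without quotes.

After 1 (0): row=0 col=0 char='f'
After 2 (b): row=0 col=0 char='f'
After 3 (l): row=0 col=1 char='i'
After 4 (l): row=0 col=2 char='s'
After 5 (^): row=0 col=0 char='f'
After 6 (h): row=0 col=0 char='f'
After 7 ($): row=0 col=18 char='e'
After 8 (b): row=0 col=15 char='t'
After 9 (w): row=1 col=0 char='w'

Answer: wind moon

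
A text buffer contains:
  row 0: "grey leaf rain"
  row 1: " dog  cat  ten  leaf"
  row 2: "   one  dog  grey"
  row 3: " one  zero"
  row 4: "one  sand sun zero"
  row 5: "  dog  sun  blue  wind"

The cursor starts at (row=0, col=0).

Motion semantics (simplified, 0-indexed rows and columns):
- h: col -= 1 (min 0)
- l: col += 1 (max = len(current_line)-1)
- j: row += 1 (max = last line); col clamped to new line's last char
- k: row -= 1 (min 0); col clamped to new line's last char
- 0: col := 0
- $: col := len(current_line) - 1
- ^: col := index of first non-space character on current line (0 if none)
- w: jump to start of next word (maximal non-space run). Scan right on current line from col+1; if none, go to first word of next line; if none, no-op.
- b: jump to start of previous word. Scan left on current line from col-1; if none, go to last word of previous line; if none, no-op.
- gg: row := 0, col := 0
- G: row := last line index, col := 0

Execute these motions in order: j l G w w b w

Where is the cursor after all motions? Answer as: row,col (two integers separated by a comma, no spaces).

Answer: 5,7

Derivation:
After 1 (j): row=1 col=0 char='_'
After 2 (l): row=1 col=1 char='d'
After 3 (G): row=5 col=0 char='_'
After 4 (w): row=5 col=2 char='d'
After 5 (w): row=5 col=7 char='s'
After 6 (b): row=5 col=2 char='d'
After 7 (w): row=5 col=7 char='s'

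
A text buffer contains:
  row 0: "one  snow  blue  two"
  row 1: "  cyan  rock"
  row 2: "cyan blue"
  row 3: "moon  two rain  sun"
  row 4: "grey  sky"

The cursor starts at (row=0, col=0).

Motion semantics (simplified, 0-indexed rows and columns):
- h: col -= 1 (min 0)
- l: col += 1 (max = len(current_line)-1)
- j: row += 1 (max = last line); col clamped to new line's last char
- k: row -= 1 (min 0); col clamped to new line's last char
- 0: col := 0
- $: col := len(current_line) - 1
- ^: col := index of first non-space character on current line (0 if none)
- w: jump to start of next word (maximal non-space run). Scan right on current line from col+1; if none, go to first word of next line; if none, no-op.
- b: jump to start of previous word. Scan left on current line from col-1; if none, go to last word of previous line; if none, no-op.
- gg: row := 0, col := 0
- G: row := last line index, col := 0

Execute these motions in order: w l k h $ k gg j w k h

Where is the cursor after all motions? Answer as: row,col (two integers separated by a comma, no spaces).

Answer: 0,1

Derivation:
After 1 (w): row=0 col=5 char='s'
After 2 (l): row=0 col=6 char='n'
After 3 (k): row=0 col=6 char='n'
After 4 (h): row=0 col=5 char='s'
After 5 ($): row=0 col=19 char='o'
After 6 (k): row=0 col=19 char='o'
After 7 (gg): row=0 col=0 char='o'
After 8 (j): row=1 col=0 char='_'
After 9 (w): row=1 col=2 char='c'
After 10 (k): row=0 col=2 char='e'
After 11 (h): row=0 col=1 char='n'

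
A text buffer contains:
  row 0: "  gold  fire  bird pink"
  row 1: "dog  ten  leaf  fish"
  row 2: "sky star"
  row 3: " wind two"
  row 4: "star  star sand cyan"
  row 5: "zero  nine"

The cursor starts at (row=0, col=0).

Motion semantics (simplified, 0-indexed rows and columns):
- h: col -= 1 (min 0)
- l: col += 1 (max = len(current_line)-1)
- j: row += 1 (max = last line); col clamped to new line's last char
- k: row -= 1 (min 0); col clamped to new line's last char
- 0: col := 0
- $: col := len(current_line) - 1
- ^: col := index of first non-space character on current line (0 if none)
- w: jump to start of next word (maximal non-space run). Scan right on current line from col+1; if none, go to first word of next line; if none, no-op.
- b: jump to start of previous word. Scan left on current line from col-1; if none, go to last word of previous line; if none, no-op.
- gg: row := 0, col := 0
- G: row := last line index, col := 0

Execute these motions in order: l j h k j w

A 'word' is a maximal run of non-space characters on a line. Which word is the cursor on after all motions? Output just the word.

Answer: ten

Derivation:
After 1 (l): row=0 col=1 char='_'
After 2 (j): row=1 col=1 char='o'
After 3 (h): row=1 col=0 char='d'
After 4 (k): row=0 col=0 char='_'
After 5 (j): row=1 col=0 char='d'
After 6 (w): row=1 col=5 char='t'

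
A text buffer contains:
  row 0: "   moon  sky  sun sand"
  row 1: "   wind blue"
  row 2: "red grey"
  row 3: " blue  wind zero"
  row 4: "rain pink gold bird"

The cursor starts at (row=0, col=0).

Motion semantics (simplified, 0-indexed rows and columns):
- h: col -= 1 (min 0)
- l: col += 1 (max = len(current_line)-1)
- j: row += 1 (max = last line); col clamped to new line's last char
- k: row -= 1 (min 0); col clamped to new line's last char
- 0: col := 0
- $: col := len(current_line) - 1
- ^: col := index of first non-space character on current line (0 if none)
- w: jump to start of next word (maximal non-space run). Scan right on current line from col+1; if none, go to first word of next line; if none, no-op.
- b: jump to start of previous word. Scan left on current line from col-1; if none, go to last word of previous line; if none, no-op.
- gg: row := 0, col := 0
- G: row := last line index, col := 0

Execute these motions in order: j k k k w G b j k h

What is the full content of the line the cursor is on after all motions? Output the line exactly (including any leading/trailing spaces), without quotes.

Answer:  blue  wind zero

Derivation:
After 1 (j): row=1 col=0 char='_'
After 2 (k): row=0 col=0 char='_'
After 3 (k): row=0 col=0 char='_'
After 4 (k): row=0 col=0 char='_'
After 5 (w): row=0 col=3 char='m'
After 6 (G): row=4 col=0 char='r'
After 7 (b): row=3 col=12 char='z'
After 8 (j): row=4 col=12 char='l'
After 9 (k): row=3 col=12 char='z'
After 10 (h): row=3 col=11 char='_'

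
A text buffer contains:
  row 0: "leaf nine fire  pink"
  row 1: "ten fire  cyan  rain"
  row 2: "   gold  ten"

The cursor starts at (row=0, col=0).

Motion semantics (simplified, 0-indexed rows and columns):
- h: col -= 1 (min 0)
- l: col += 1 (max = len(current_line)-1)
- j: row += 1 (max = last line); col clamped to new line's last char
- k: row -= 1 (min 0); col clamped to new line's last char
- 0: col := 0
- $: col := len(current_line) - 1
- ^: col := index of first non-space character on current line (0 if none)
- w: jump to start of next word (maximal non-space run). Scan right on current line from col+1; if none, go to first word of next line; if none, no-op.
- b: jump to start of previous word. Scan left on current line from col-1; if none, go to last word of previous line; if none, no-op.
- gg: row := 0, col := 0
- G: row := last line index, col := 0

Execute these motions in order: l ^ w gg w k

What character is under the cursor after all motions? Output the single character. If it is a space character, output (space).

Answer: n

Derivation:
After 1 (l): row=0 col=1 char='e'
After 2 (^): row=0 col=0 char='l'
After 3 (w): row=0 col=5 char='n'
After 4 (gg): row=0 col=0 char='l'
After 5 (w): row=0 col=5 char='n'
After 6 (k): row=0 col=5 char='n'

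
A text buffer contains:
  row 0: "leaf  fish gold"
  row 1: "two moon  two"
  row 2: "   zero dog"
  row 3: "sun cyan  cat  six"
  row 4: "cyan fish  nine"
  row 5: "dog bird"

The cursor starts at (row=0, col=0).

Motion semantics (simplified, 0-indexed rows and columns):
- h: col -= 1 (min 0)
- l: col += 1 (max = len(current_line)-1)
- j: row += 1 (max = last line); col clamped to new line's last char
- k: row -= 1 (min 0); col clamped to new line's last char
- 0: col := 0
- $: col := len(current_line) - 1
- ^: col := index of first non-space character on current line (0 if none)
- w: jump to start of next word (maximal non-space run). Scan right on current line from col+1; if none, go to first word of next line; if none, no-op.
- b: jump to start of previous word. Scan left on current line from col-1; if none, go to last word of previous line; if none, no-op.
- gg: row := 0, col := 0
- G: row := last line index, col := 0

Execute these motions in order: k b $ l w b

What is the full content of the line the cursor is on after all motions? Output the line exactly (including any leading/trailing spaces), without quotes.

After 1 (k): row=0 col=0 char='l'
After 2 (b): row=0 col=0 char='l'
After 3 ($): row=0 col=14 char='d'
After 4 (l): row=0 col=14 char='d'
After 5 (w): row=1 col=0 char='t'
After 6 (b): row=0 col=11 char='g'

Answer: leaf  fish gold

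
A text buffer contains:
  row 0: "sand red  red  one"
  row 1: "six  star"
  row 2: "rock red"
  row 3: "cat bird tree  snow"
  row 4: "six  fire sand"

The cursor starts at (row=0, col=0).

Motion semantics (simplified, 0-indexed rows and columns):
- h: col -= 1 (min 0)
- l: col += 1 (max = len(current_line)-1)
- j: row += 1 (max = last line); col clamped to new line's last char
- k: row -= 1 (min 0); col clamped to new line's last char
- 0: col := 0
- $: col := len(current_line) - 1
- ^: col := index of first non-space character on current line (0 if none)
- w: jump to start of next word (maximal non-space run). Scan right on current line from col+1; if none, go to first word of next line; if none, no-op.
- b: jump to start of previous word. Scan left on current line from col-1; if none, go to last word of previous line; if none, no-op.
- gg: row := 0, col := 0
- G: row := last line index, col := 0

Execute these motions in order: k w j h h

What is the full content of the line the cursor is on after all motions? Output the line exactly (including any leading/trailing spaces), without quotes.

After 1 (k): row=0 col=0 char='s'
After 2 (w): row=0 col=5 char='r'
After 3 (j): row=1 col=5 char='s'
After 4 (h): row=1 col=4 char='_'
After 5 (h): row=1 col=3 char='_'

Answer: six  star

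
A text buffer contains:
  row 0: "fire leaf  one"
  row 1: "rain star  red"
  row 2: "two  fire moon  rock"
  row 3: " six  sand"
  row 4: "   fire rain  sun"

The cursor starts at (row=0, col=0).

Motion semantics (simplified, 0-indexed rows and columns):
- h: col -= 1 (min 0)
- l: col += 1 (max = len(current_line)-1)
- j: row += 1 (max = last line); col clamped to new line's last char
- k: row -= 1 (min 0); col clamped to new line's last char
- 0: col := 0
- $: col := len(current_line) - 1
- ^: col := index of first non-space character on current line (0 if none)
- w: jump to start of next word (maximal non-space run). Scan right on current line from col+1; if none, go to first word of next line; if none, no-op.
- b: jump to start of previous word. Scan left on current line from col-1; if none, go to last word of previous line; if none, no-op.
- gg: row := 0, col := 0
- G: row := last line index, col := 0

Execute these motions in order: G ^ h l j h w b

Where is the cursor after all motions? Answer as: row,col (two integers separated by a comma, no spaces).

Answer: 3,6

Derivation:
After 1 (G): row=4 col=0 char='_'
After 2 (^): row=4 col=3 char='f'
After 3 (h): row=4 col=2 char='_'
After 4 (l): row=4 col=3 char='f'
After 5 (j): row=4 col=3 char='f'
After 6 (h): row=4 col=2 char='_'
After 7 (w): row=4 col=3 char='f'
After 8 (b): row=3 col=6 char='s'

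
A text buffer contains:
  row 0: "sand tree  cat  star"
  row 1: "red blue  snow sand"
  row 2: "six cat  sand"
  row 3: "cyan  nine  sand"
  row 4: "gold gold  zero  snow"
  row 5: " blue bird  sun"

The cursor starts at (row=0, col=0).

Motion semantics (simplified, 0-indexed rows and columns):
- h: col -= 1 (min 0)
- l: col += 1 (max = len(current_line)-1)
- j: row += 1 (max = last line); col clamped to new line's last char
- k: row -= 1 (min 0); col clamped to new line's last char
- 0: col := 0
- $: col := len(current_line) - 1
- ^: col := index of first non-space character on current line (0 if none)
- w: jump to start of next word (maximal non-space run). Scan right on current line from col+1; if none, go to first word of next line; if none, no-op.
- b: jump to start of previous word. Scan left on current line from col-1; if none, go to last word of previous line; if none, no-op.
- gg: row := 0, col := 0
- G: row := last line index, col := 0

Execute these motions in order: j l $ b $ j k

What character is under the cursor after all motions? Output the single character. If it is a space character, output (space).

Answer: o

Derivation:
After 1 (j): row=1 col=0 char='r'
After 2 (l): row=1 col=1 char='e'
After 3 ($): row=1 col=18 char='d'
After 4 (b): row=1 col=15 char='s'
After 5 ($): row=1 col=18 char='d'
After 6 (j): row=2 col=12 char='d'
After 7 (k): row=1 col=12 char='o'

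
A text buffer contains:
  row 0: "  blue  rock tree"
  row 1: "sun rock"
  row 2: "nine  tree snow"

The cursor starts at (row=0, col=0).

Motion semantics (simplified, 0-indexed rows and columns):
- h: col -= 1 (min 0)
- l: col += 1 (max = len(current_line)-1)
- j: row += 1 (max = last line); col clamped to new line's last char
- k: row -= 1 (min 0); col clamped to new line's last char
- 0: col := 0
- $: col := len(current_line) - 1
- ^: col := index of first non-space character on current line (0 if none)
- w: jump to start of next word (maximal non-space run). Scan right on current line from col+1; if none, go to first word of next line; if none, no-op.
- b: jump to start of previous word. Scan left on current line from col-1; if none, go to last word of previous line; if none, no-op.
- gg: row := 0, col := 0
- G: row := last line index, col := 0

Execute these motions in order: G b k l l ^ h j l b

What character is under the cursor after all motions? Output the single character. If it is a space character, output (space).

After 1 (G): row=2 col=0 char='n'
After 2 (b): row=1 col=4 char='r'
After 3 (k): row=0 col=4 char='u'
After 4 (l): row=0 col=5 char='e'
After 5 (l): row=0 col=6 char='_'
After 6 (^): row=0 col=2 char='b'
After 7 (h): row=0 col=1 char='_'
After 8 (j): row=1 col=1 char='u'
After 9 (l): row=1 col=2 char='n'
After 10 (b): row=1 col=0 char='s'

Answer: s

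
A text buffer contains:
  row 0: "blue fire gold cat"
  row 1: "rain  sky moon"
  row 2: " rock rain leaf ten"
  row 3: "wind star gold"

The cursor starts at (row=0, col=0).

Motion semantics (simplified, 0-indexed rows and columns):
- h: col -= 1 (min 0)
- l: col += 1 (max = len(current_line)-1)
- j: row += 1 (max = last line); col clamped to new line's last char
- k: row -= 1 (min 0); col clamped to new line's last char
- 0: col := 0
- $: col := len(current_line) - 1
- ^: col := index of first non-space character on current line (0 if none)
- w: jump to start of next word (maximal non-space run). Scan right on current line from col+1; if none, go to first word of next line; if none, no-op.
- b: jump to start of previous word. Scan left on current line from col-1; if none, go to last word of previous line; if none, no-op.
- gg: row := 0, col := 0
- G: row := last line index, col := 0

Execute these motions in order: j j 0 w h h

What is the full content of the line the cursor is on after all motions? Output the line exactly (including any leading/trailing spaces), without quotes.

After 1 (j): row=1 col=0 char='r'
After 2 (j): row=2 col=0 char='_'
After 3 (0): row=2 col=0 char='_'
After 4 (w): row=2 col=1 char='r'
After 5 (h): row=2 col=0 char='_'
After 6 (h): row=2 col=0 char='_'

Answer:  rock rain leaf ten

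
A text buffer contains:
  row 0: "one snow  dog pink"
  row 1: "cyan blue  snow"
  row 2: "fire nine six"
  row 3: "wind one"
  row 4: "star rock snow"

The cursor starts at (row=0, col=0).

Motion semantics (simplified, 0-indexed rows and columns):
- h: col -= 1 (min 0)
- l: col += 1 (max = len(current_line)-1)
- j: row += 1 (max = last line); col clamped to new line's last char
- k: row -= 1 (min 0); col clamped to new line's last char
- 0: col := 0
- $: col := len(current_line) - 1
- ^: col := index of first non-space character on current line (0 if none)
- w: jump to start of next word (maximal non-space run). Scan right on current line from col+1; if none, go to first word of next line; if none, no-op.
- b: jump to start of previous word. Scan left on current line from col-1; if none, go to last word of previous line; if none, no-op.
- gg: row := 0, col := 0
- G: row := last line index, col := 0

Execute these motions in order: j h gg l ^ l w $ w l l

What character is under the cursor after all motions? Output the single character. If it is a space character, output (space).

After 1 (j): row=1 col=0 char='c'
After 2 (h): row=1 col=0 char='c'
After 3 (gg): row=0 col=0 char='o'
After 4 (l): row=0 col=1 char='n'
After 5 (^): row=0 col=0 char='o'
After 6 (l): row=0 col=1 char='n'
After 7 (w): row=0 col=4 char='s'
After 8 ($): row=0 col=17 char='k'
After 9 (w): row=1 col=0 char='c'
After 10 (l): row=1 col=1 char='y'
After 11 (l): row=1 col=2 char='a'

Answer: a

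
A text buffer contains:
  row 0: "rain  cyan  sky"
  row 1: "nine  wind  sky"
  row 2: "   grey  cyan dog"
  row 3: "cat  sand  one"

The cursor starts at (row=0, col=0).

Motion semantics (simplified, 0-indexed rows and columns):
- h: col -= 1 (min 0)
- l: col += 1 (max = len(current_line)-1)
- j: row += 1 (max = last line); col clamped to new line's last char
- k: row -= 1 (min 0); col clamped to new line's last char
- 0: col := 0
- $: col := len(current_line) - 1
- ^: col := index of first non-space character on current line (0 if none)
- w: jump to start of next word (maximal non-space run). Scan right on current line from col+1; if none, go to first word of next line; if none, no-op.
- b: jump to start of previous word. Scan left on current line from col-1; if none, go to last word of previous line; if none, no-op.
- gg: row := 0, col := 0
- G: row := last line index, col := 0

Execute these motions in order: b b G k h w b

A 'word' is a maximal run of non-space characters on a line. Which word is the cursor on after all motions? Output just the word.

After 1 (b): row=0 col=0 char='r'
After 2 (b): row=0 col=0 char='r'
After 3 (G): row=3 col=0 char='c'
After 4 (k): row=2 col=0 char='_'
After 5 (h): row=2 col=0 char='_'
After 6 (w): row=2 col=3 char='g'
After 7 (b): row=1 col=12 char='s'

Answer: sky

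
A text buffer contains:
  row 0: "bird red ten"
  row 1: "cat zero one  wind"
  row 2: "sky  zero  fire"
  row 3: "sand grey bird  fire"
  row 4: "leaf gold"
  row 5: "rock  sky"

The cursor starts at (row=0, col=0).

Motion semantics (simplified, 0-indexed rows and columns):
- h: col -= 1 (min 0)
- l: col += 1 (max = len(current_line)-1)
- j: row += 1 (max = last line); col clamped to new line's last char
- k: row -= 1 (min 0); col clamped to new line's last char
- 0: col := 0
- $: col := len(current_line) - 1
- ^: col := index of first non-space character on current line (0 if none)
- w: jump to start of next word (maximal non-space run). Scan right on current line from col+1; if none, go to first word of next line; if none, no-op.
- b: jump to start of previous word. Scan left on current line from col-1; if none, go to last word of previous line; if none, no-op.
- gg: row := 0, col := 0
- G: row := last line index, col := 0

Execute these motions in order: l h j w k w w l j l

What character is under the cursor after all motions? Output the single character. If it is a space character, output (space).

Answer: e

Derivation:
After 1 (l): row=0 col=1 char='i'
After 2 (h): row=0 col=0 char='b'
After 3 (j): row=1 col=0 char='c'
After 4 (w): row=1 col=4 char='z'
After 5 (k): row=0 col=4 char='_'
After 6 (w): row=0 col=5 char='r'
After 7 (w): row=0 col=9 char='t'
After 8 (l): row=0 col=10 char='e'
After 9 (j): row=1 col=10 char='n'
After 10 (l): row=1 col=11 char='e'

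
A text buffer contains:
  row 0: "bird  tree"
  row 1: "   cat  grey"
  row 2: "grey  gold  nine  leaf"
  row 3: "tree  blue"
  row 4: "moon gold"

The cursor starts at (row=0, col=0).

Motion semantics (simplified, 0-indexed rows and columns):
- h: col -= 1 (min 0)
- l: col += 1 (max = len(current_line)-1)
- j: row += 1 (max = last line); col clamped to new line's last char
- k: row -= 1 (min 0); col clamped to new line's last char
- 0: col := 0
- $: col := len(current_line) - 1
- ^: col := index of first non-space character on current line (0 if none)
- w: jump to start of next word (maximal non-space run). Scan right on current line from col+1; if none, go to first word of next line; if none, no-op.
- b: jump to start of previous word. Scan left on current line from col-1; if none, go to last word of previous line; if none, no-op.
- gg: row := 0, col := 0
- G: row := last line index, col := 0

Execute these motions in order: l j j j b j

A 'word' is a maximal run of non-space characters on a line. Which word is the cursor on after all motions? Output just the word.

After 1 (l): row=0 col=1 char='i'
After 2 (j): row=1 col=1 char='_'
After 3 (j): row=2 col=1 char='r'
After 4 (j): row=3 col=1 char='r'
After 5 (b): row=3 col=0 char='t'
After 6 (j): row=4 col=0 char='m'

Answer: moon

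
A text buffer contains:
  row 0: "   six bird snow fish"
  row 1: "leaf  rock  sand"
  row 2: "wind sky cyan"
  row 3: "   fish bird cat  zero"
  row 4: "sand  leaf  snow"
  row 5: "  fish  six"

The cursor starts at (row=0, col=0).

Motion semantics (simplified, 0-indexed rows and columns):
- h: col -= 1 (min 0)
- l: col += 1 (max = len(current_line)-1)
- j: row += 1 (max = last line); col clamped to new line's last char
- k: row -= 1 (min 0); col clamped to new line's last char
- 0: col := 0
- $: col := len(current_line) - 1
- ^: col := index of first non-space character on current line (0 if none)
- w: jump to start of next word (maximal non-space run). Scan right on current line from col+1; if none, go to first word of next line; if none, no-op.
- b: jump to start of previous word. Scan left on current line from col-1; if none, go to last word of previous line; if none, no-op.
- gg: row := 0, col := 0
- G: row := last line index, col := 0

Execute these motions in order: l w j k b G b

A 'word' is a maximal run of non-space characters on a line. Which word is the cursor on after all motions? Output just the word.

After 1 (l): row=0 col=1 char='_'
After 2 (w): row=0 col=3 char='s'
After 3 (j): row=1 col=3 char='f'
After 4 (k): row=0 col=3 char='s'
After 5 (b): row=0 col=3 char='s'
After 6 (G): row=5 col=0 char='_'
After 7 (b): row=4 col=12 char='s'

Answer: snow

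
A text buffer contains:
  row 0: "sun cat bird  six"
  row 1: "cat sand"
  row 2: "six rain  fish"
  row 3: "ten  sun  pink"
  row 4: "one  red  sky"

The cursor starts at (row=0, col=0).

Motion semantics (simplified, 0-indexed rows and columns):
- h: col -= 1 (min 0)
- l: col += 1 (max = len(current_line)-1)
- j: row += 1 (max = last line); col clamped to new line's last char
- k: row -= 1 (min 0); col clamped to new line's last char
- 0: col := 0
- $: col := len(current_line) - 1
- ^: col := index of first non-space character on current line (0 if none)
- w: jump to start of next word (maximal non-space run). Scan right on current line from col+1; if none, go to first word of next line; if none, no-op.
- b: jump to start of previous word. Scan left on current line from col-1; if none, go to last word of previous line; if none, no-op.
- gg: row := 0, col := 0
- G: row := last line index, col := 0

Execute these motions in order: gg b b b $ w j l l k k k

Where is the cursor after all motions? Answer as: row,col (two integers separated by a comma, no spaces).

After 1 (gg): row=0 col=0 char='s'
After 2 (b): row=0 col=0 char='s'
After 3 (b): row=0 col=0 char='s'
After 4 (b): row=0 col=0 char='s'
After 5 ($): row=0 col=16 char='x'
After 6 (w): row=1 col=0 char='c'
After 7 (j): row=2 col=0 char='s'
After 8 (l): row=2 col=1 char='i'
After 9 (l): row=2 col=2 char='x'
After 10 (k): row=1 col=2 char='t'
After 11 (k): row=0 col=2 char='n'
After 12 (k): row=0 col=2 char='n'

Answer: 0,2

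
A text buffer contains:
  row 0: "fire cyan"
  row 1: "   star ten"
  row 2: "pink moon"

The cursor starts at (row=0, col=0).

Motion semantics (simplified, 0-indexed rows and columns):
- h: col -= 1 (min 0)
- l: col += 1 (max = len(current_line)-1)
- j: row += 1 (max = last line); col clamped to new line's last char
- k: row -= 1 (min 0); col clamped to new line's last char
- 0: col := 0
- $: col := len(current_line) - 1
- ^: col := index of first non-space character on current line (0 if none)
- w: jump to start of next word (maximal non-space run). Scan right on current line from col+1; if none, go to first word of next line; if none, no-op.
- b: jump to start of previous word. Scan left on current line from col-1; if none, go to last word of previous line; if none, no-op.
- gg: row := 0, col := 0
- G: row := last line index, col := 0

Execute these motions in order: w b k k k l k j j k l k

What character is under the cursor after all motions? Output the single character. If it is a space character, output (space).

After 1 (w): row=0 col=5 char='c'
After 2 (b): row=0 col=0 char='f'
After 3 (k): row=0 col=0 char='f'
After 4 (k): row=0 col=0 char='f'
After 5 (k): row=0 col=0 char='f'
After 6 (l): row=0 col=1 char='i'
After 7 (k): row=0 col=1 char='i'
After 8 (j): row=1 col=1 char='_'
After 9 (j): row=2 col=1 char='i'
After 10 (k): row=1 col=1 char='_'
After 11 (l): row=1 col=2 char='_'
After 12 (k): row=0 col=2 char='r'

Answer: r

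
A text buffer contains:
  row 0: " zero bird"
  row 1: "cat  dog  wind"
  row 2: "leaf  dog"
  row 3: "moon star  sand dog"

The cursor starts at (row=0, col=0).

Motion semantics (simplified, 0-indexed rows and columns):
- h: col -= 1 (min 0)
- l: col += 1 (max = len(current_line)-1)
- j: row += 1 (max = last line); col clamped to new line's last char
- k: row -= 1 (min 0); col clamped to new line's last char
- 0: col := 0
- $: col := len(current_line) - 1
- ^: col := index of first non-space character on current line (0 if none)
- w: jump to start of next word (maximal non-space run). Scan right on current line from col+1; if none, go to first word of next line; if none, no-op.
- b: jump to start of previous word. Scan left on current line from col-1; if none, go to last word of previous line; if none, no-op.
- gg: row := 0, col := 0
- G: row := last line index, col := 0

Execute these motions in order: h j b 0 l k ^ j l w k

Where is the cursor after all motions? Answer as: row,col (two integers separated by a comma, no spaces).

After 1 (h): row=0 col=0 char='_'
After 2 (j): row=1 col=0 char='c'
After 3 (b): row=0 col=6 char='b'
After 4 (0): row=0 col=0 char='_'
After 5 (l): row=0 col=1 char='z'
After 6 (k): row=0 col=1 char='z'
After 7 (^): row=0 col=1 char='z'
After 8 (j): row=1 col=1 char='a'
After 9 (l): row=1 col=2 char='t'
After 10 (w): row=1 col=5 char='d'
After 11 (k): row=0 col=5 char='_'

Answer: 0,5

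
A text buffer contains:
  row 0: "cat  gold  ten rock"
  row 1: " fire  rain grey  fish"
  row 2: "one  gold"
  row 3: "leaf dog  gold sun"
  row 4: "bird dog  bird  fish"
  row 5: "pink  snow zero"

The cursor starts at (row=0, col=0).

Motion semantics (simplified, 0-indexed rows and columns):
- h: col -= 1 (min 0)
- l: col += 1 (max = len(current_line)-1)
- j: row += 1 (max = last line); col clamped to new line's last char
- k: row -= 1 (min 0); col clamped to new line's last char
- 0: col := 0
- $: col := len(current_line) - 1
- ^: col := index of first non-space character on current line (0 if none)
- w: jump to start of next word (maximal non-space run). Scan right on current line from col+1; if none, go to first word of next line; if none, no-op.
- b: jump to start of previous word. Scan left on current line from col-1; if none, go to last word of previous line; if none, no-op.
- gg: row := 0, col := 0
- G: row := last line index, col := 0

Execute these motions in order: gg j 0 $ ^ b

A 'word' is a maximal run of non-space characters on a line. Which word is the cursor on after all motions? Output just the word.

Answer: rock

Derivation:
After 1 (gg): row=0 col=0 char='c'
After 2 (j): row=1 col=0 char='_'
After 3 (0): row=1 col=0 char='_'
After 4 ($): row=1 col=21 char='h'
After 5 (^): row=1 col=1 char='f'
After 6 (b): row=0 col=15 char='r'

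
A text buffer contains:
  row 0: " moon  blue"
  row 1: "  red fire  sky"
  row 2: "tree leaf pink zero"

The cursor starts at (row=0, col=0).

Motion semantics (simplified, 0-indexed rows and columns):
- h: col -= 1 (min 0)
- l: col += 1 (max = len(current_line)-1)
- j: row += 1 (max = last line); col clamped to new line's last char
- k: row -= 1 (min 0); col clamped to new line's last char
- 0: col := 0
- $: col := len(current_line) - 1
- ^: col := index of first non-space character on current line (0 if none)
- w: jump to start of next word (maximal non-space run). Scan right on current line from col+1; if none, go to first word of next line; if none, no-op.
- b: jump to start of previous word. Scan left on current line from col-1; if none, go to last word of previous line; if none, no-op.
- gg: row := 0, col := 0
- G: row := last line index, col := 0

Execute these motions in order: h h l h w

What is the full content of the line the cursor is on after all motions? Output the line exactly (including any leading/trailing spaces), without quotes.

Answer:  moon  blue

Derivation:
After 1 (h): row=0 col=0 char='_'
After 2 (h): row=0 col=0 char='_'
After 3 (l): row=0 col=1 char='m'
After 4 (h): row=0 col=0 char='_'
After 5 (w): row=0 col=1 char='m'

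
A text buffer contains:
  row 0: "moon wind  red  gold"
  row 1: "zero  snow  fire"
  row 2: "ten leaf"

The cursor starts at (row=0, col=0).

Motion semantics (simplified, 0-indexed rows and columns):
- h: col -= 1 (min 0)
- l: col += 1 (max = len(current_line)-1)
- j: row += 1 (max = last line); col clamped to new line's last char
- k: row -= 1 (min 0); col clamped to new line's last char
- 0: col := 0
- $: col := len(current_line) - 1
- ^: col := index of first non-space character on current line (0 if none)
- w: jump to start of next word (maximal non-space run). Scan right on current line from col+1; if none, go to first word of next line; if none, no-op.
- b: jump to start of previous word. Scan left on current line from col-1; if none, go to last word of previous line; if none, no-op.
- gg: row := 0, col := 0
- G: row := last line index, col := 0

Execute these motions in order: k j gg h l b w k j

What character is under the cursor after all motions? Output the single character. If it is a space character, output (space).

After 1 (k): row=0 col=0 char='m'
After 2 (j): row=1 col=0 char='z'
After 3 (gg): row=0 col=0 char='m'
After 4 (h): row=0 col=0 char='m'
After 5 (l): row=0 col=1 char='o'
After 6 (b): row=0 col=0 char='m'
After 7 (w): row=0 col=5 char='w'
After 8 (k): row=0 col=5 char='w'
After 9 (j): row=1 col=5 char='_'

Answer: (space)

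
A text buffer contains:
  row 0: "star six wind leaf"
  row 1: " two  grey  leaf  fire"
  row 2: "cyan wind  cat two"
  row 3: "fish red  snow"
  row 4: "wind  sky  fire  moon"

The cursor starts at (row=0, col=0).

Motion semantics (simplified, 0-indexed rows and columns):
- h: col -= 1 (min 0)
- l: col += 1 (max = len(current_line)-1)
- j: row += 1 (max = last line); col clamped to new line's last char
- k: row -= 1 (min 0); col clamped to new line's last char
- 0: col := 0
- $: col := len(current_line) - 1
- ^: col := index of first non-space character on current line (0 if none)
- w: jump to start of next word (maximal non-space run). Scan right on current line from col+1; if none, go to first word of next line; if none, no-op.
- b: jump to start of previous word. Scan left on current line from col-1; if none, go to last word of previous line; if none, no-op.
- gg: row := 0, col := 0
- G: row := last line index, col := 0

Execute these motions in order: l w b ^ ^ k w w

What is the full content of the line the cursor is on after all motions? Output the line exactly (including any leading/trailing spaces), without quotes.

Answer: star six wind leaf

Derivation:
After 1 (l): row=0 col=1 char='t'
After 2 (w): row=0 col=5 char='s'
After 3 (b): row=0 col=0 char='s'
After 4 (^): row=0 col=0 char='s'
After 5 (^): row=0 col=0 char='s'
After 6 (k): row=0 col=0 char='s'
After 7 (w): row=0 col=5 char='s'
After 8 (w): row=0 col=9 char='w'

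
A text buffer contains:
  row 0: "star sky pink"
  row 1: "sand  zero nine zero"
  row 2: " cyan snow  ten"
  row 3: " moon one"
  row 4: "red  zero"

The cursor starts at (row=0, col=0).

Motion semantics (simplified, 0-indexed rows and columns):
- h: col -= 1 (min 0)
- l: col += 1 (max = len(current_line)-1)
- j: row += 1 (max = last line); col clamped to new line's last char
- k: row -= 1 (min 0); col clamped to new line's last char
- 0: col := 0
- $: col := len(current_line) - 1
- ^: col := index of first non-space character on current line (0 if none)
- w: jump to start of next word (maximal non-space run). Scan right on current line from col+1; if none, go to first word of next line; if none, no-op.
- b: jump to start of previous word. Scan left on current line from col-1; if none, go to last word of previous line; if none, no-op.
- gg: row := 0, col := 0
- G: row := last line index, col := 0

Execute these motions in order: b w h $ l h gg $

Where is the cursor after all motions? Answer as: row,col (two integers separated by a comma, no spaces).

After 1 (b): row=0 col=0 char='s'
After 2 (w): row=0 col=5 char='s'
After 3 (h): row=0 col=4 char='_'
After 4 ($): row=0 col=12 char='k'
After 5 (l): row=0 col=12 char='k'
After 6 (h): row=0 col=11 char='n'
After 7 (gg): row=0 col=0 char='s'
After 8 ($): row=0 col=12 char='k'

Answer: 0,12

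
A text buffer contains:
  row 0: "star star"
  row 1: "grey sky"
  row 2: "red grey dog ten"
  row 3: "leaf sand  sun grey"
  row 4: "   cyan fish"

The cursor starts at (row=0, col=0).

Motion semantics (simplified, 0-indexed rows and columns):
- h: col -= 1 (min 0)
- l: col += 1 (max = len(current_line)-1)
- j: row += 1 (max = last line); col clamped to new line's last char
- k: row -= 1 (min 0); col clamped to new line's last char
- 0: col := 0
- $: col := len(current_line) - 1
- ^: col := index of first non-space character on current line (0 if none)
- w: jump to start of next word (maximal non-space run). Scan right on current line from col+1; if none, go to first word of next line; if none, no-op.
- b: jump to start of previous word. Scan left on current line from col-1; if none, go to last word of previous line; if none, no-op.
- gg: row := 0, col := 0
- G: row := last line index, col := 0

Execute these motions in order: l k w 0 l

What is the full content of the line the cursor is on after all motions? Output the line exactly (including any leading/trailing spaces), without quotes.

After 1 (l): row=0 col=1 char='t'
After 2 (k): row=0 col=1 char='t'
After 3 (w): row=0 col=5 char='s'
After 4 (0): row=0 col=0 char='s'
After 5 (l): row=0 col=1 char='t'

Answer: star star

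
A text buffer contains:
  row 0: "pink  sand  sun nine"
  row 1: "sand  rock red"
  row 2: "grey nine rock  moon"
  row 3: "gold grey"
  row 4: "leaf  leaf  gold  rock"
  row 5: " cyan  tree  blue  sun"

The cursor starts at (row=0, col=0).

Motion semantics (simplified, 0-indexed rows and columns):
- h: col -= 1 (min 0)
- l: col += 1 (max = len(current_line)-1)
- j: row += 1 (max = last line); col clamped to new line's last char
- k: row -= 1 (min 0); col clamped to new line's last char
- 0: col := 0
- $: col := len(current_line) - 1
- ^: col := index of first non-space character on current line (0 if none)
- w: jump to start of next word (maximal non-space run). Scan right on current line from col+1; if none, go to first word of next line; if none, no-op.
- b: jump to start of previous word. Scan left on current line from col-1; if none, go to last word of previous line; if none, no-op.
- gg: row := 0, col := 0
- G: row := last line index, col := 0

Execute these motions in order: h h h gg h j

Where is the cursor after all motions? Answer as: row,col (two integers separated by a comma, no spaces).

After 1 (h): row=0 col=0 char='p'
After 2 (h): row=0 col=0 char='p'
After 3 (h): row=0 col=0 char='p'
After 4 (gg): row=0 col=0 char='p'
After 5 (h): row=0 col=0 char='p'
After 6 (j): row=1 col=0 char='s'

Answer: 1,0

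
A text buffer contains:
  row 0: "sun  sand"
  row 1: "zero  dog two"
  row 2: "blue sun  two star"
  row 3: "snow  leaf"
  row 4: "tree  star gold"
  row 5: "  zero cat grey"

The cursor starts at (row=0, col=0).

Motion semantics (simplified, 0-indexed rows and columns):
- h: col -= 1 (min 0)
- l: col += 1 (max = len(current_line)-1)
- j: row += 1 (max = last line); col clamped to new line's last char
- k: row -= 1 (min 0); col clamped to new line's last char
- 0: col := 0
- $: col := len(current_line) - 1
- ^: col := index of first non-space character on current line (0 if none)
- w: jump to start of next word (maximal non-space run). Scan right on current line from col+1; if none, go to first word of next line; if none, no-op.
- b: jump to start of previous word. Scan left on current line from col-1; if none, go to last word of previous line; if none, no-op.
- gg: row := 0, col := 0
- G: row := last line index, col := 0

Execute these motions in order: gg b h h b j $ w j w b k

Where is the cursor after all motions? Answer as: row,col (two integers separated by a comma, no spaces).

After 1 (gg): row=0 col=0 char='s'
After 2 (b): row=0 col=0 char='s'
After 3 (h): row=0 col=0 char='s'
After 4 (h): row=0 col=0 char='s'
After 5 (b): row=0 col=0 char='s'
After 6 (j): row=1 col=0 char='z'
After 7 ($): row=1 col=12 char='o'
After 8 (w): row=2 col=0 char='b'
After 9 (j): row=3 col=0 char='s'
After 10 (w): row=3 col=6 char='l'
After 11 (b): row=3 col=0 char='s'
After 12 (k): row=2 col=0 char='b'

Answer: 2,0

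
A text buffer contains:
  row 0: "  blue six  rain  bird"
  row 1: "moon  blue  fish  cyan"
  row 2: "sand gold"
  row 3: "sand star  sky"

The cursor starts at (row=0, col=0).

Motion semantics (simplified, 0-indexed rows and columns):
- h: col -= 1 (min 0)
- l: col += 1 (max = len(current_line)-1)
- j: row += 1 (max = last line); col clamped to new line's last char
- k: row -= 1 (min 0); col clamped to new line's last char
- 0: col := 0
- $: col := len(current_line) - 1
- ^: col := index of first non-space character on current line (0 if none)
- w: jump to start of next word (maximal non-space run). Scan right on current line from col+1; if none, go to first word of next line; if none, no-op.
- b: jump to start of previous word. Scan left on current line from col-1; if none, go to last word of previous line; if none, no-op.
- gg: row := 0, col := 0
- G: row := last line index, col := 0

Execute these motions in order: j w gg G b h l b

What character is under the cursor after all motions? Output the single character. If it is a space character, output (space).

After 1 (j): row=1 col=0 char='m'
After 2 (w): row=1 col=6 char='b'
After 3 (gg): row=0 col=0 char='_'
After 4 (G): row=3 col=0 char='s'
After 5 (b): row=2 col=5 char='g'
After 6 (h): row=2 col=4 char='_'
After 7 (l): row=2 col=5 char='g'
After 8 (b): row=2 col=0 char='s'

Answer: s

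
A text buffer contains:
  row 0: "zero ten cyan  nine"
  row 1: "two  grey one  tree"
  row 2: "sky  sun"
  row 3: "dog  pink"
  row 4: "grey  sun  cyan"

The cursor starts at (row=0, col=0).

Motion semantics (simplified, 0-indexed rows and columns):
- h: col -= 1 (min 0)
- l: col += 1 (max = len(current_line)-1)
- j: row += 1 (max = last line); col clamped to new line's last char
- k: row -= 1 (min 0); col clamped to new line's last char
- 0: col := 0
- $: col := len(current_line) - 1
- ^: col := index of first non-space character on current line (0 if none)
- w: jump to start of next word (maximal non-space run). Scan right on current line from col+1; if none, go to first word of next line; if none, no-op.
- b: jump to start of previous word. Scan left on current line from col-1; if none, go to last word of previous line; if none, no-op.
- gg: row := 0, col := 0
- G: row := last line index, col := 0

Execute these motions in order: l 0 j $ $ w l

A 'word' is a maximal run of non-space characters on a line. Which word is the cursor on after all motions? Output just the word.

Answer: sky

Derivation:
After 1 (l): row=0 col=1 char='e'
After 2 (0): row=0 col=0 char='z'
After 3 (j): row=1 col=0 char='t'
After 4 ($): row=1 col=18 char='e'
After 5 ($): row=1 col=18 char='e'
After 6 (w): row=2 col=0 char='s'
After 7 (l): row=2 col=1 char='k'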